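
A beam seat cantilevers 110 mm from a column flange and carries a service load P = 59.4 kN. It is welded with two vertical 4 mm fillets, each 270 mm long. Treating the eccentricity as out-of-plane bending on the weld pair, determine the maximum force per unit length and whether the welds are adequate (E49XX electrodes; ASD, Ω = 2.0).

f_max ≈ 291 N/mm; adequate

E49XX → F_EXX = 490 MPa.
L_w = 2 × 270 = 540 mm; section modulus (unit throat) S = 2 × L²/6 = 24300 mm².
Direct shear f_v = P/L_w = 59.4×10³/540 = 110 N/mm.
Moment M = P × e = 59.4×10³ × 110 = 6534000 N·mm; bending f_b = M/S = 268.9 N/mm.
f_max = √(f_v² + f_b²) = √(110² + 268.9²) = 290.5 N/mm.
r_n/Ω = (1/2.0) × 0.6 × 490 × (0.707 × 4) = 415.7 N/mm → adequate.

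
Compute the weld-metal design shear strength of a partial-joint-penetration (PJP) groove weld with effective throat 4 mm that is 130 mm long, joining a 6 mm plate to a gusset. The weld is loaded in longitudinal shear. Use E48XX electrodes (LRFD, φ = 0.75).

φR_n ≈ 112 kN

E48XX → F_EXX = 480 MPa.
Effective throat (given) t_e = 4 mm.
A_we = 4 × 130 = 520 mm².
F_nw = 0.6 F_EXX = 288 MPa.
φR_n = 0.75 × 288 × 520 × 10⁻³ = 112.3 kN.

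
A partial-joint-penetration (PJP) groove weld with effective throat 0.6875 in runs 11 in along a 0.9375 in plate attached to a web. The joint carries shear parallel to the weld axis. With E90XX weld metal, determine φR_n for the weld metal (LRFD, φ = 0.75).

φR_n ≈ 306 kip

E90XX → F_EXX = 90 ksi.
Effective throat (given) t_e = 0.6875 in.
A_we = 0.6875 × 11 = 7.562 in².
F_nw = 0.6 F_EXX = 54 ksi.
φR_n = 0.75 × 54 × 7.562 = 306.3 kip.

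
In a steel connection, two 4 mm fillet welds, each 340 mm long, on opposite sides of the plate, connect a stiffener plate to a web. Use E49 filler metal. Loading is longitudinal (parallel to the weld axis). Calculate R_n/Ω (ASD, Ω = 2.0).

E49XX → F_EXX = 490 MPa.
Effective throat t_e = 0.707 × 4 = 2.828 mm.
Total length L = 680 mm; A_we = 2.828 × 680 = 1923 mm².
F_nw = 0.6 F_EXX = 0.6 × 490 = 294 MPa.
R_n = 294 × 1923 × 10⁻³ = 565.4 kN; R_n/Ω = 565.4/2.0 = 282.7 kN.

R_n/Ω ≈ 283 kN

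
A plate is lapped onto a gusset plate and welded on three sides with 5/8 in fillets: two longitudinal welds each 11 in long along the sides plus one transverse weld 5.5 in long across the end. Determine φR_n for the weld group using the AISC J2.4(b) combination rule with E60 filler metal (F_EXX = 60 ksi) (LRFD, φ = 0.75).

t_e = 0.707 × 0.625 = 0.4419 in.
R_nwl = 0.6 × 60 × 0.4419 × 22 = 350 kip (longitudinal, 2 welds).
R_nwt = 0.6 × 60 × 0.4419 × 5.5 = 87.49 kip (transverse, base value).
(i) R_nwl + R_nwt = 437.5 kip; (ii) 0.85 R_nwl + 1.5 R_nwt = 428.7 kip.
R_n = max = 437.5 kip [governs: (i)]; φR_n = 328.1 kip.

φR_n ≈ 328 kip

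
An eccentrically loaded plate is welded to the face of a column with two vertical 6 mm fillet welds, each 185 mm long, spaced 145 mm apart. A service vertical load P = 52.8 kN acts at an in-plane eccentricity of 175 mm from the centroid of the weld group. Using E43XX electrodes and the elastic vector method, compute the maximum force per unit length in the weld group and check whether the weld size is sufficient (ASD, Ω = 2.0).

f_max ≈ 464 N/mm; adequate

E43XX → F_EXX = 430 MPa.
Total weld length L_w = 370 mm. Treat welds as unit-width lines.
Polar moment about centroid: J = 2[d³/12 + d(b/2)²] = 2[185³/12 + 185×72.5²] = 3000000 mm³.
Direct shear f_v = P/L_w = 52.8×10³ / 370 = 142.7 N/mm (vertical).
Torsion M = P·e = 52.8×10³ × 175 = 9240000 N·mm.
Critical point at (x, y) = (72.5, 92.5) from centroid. f_tx = M·y/J = 284.9 N/mm; f_ty = M·x/J = 223.3 N/mm.
Resultant f_max = √[f_tx² + (f_v + f_ty)²] = √[284.9² + (142.7 + 223.3)²] = 463.8 N/mm.
Capacity per unit length: r_n/Ω = (1/2.0) × 0.6 × 430 × (0.707 × 6) = 547.2 N/mm.
463.8 ≤ 547.2 → adequate.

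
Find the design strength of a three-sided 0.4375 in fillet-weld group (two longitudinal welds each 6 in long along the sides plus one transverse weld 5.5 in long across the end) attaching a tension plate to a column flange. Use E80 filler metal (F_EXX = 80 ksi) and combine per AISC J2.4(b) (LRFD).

t_e = 0.707 × 0.4375 = 0.3093 in.
R_nwl = 0.6 × 80 × 0.3093 × 12 = 178.2 kip (longitudinal, 2 welds).
R_nwt = 0.6 × 80 × 0.3093 × 5.5 = 81.66 kip (transverse, base value).
(i) R_nwl + R_nwt = 259.8 kip; (ii) 0.85 R_nwl + 1.5 R_nwt = 273.9 kip.
R_n = max = 273.9 kip [governs: (ii)]; φR_n = 205.4 kip.

φR_n ≈ 205 kip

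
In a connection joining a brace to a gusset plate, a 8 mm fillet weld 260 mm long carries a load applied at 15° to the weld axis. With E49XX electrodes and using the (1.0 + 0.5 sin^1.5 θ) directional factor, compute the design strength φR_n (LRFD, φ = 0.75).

φR_n ≈ 346 kN

E49XX → F_EXX = 490 MPa.
t_e = 0.707 × 8 = 5.656 mm; A_we = 5.656 × 260 = 1471 mm².
Directional factor: 1.0 + 0.5 sin^1.5(15°) = 1.066.
F_nw = 0.6 × 490 × 1.066 = 313.4 MPa.
φR_n = 0.75 × 313.4 × 1471 × 10⁻³ = 345.6 kN.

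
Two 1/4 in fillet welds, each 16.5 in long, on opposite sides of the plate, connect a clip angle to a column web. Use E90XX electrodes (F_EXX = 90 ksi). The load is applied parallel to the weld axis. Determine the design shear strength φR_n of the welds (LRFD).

φR_n ≈ 236 kips

Effective throat t_e = 0.707 × 0.25 = 0.1767 in.
Total length L = 33 in; A_we = 0.1767 × 33 = 5.833 in².
F_nw = 0.6 F_EXX = 0.6 × 90 = 54 ksi.
φR_n = 0.75 × 54 × 5.833 = 236.2 kips.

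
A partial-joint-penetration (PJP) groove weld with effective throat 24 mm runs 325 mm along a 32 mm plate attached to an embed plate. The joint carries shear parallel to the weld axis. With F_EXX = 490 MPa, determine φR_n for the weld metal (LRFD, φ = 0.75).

φR_n ≈ 1720 kN

Effective throat (given) t_e = 24 mm.
A_we = 24 × 325 = 7800 mm².
F_nw = 0.6 F_EXX = 294 MPa.
φR_n = 0.75 × 294 × 7800 × 10⁻³ = 1720 kN.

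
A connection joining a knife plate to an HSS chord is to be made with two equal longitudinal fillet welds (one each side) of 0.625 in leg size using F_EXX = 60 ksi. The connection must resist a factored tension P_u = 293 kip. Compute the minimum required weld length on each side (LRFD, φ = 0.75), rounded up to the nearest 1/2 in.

Throat t_e = 0.707 × 0.625 = 0.4419 in.
φr_n = 0.75 × 0.6 × 60 × 0.4419 = 11.93 kip/in.
L_req = P_u / φr_n = 293 / 11.93 = 24.56 in total.
Per side: 24.56 / 2 = 12.28 in.
Round up → use L = 12.5 in on each side.

L = 12.5 in on each side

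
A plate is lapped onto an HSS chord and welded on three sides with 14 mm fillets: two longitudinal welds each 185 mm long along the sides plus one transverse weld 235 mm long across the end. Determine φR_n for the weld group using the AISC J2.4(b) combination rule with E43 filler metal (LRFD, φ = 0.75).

φR_n ≈ 1280 kN

E43XX → F_EXX = 430 MPa.
t_e = 0.707 × 14 = 9.898 mm.
R_nwl = 0.6 × 430 × 9.898 × 370 × 10⁻³ = 944.9 kN (longitudinal, 2 welds).
R_nwt = 0.6 × 430 × 9.898 × 235 × 10⁻³ = 600.1 kN (transverse, base value).
(i) R_nwl + R_nwt = 1545 kN; (ii) 0.85 R_nwl + 1.5 R_nwt = 1703 kN.
R_n = max = 1703 kN [governs: (ii)]; φR_n = 1277 kN.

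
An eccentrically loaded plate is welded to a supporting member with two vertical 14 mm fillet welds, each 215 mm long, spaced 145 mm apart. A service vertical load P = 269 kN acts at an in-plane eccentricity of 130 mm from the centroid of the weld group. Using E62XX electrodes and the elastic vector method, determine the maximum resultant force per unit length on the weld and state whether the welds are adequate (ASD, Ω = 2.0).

f_max ≈ 1590 N/mm; adequate

E62XX → F_EXX = 620 MPa.
Total weld length L_w = 430 mm. Treat welds as unit-width lines.
Polar moment about centroid: J = 2[d³/12 + d(b/2)²] = 2[215³/12 + 215×72.5²] = 3917000 mm³.
Direct shear f_v = P/L_w = 269×10³ / 430 = 625.6 N/mm (vertical).
Torsion M = P·e = 269×10³ × 130 = 34970000 N·mm.
Critical point at (x, y) = (72.5, 107.5) from centroid. f_tx = M·y/J = 959.8 N/mm; f_ty = M·x/J = 647.3 N/mm.
Resultant f_max = √[f_tx² + (f_v + f_ty)²] = √[959.8² + (625.6 + 647.3)²] = 1594 N/mm.
Capacity per unit length: r_n/Ω = (1/2.0) × 0.6 × 620 × (0.707 × 14) = 1841 N/mm.
1594 ≤ 1841 → adequate.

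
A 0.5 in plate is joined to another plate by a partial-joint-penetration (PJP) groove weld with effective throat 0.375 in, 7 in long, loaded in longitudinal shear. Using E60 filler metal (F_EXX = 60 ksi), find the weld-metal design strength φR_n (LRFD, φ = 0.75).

Effective throat (given) t_e = 0.375 in.
A_we = 0.375 × 7 = 2.625 in².
F_nw = 0.6 F_EXX = 36 ksi.
φR_n = 0.75 × 36 × 2.625 = 70.88 kips.

φR_n ≈ 70.9 kips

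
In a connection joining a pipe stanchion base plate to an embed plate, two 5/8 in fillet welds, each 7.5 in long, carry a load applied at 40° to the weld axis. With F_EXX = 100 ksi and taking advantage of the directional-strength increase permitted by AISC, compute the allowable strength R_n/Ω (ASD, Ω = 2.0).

R_n/Ω ≈ 250 kip

t_e = 0.707 × 0.625 = 0.4419 in; A_we = 0.4419 × 15 = 6.628 in².
Directional factor: 1.0 + 0.5 sin^1.5(40°) = 1.258.
F_nw = 0.6 × 100 × 1.258 = 75.46 ksi.
R_n/Ω = (75.46 × 6.628) / 2.0 = 250.1 kip.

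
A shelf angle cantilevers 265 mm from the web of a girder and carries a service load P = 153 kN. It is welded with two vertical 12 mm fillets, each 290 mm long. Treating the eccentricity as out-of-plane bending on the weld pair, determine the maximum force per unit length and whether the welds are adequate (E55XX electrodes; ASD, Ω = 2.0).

E55XX → F_EXX = 550 MPa.
L_w = 2 × 290 = 580 mm; section modulus (unit throat) S = 2 × L²/6 = 28030 mm².
Direct shear f_v = P/L_w = 153×10³/580 = 263.8 N/mm.
Moment M = P × e = 153×10³ × 265 = 40545000 N·mm; bending f_b = M/S = 1446 N/mm.
f_max = √(f_v² + f_b²) = √(263.8² + 1446²) = 1470 N/mm.
r_n/Ω = (1/2.0) × 0.6 × 550 × (0.707 × 12) = 1400 N/mm → NOT adequate.

f_max ≈ 1470 N/mm; NOT adequate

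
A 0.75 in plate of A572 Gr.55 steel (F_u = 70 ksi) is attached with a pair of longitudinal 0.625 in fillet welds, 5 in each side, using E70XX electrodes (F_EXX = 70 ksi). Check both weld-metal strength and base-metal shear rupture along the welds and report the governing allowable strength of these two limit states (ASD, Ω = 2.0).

t_e = 0.707 × 0.625 = 0.4419 in; L = 10 in.
Weld metal: R_n/Ω = (1/2.0) × 0.6 × 70 × 0.4419 × 10 = 92.79 kip.
Base metal (shear rupture): R_n/Ω = (1/2.0) × 0.6 × 70 × 0.75 × 10 = 157.5 kip.
Governing: weld metal.

R_n/Ω ≈ 92.8 kip (weld metal governs)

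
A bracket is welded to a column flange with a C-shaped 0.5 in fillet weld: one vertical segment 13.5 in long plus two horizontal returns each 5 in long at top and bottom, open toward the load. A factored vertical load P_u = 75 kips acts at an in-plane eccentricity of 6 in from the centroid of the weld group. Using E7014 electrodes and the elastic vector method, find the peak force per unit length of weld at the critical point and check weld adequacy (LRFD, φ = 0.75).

E70XX → F_EXX = 70 ksi.
Total weld length L_w = 23.5 in. Treat welds as unit-width lines.
Centroid: x̄ = 2×5×2.5 / 23.5 = 1.064 in from the vertical weld.
Polar moment about centroid: J = I_x + I_y = [13.5³/12 + 2×5×6.75²] + [13.5×1.064² + 2(5³/12 + 5×1.436²)] = 717.4 in³.
Direct shear f_v = P/L_w = 75 / 23.5 = 3.191 kip/in (vertical).
Torsion M = P·e = 75 × 6 = 450 kip·in.
Critical point at (x, y) = (3.936, 6.75) from centroid. f_tx = M·y/J = 4.234 kip/in; f_ty = M·x/J = 2.469 kip/in.
Resultant f_max = √[f_tx² + (f_v + f_ty)²] = √[4.234² + (3.191 + 2.469)²] = 7.069 kip/in.
Capacity per unit length: φr_n = 0.75 × 0.6 × 70 × (0.707 × 0.5) = 11.14 kip/in.
7.069 ≤ 11.14 → adequate.

f_max ≈ 7.07 kip/in; adequate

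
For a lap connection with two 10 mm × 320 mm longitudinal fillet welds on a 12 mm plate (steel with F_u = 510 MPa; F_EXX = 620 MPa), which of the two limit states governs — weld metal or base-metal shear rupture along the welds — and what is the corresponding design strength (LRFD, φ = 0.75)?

φR_n ≈ 1260 kN (weld metal governs)

t_e = 0.707 × 10 = 7.07 mm; L = 640 mm.
Weld metal: φR_n = 0.75 × 0.6 × 620 × 7.07 × 640 × 10⁻³ = 1262 kN.
Base metal (shear rupture): φR_n = 0.75 × 0.6 × 510 × 12 × 640 × 10⁻³ = 1763 kN.
Governing: weld metal.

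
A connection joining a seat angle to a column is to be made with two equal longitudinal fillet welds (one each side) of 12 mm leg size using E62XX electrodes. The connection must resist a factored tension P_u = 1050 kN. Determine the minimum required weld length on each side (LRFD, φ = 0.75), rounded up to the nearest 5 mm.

E62XX → F_EXX = 620 MPa.
Throat t_e = 0.707 × 12 = 8.484 mm.
φr_n = 0.75 × 0.6 × 620 × 8.484 × 10⁻³ = 2.367 kN/mm.
L_req = P_u / φr_n = 1050 / 2.367 = 443.6 mm total.
Per side: 443.6 / 2 = 221.8 mm.
Round up → use L = 225 mm on each side.

L = 225 mm on each side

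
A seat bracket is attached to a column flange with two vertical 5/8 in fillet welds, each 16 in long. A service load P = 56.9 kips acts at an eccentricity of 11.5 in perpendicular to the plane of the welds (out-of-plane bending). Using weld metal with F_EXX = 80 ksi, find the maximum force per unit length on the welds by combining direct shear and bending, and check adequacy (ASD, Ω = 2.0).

f_max ≈ 7.87 kip/in; adequate

L_w = 2 × 16 = 32 in; section modulus (unit throat) S = 2 × L²/6 = 85.33 in².
Direct shear f_v = P/L_w = 56.9/32 = 1.778 kip/in.
Moment M = P × e = 56.9 × 11.5 = 654.35 kip·in; bending f_b = M/S = 7.668 kip/in.
f_max = √(f_v² + f_b²) = √(1.778² + 7.668²) = 7.872 kip/in.
r_n/Ω = (1/2.0) × 0.6 × 80 × (0.707 × 0.625) = 10.6 kip/in → adequate.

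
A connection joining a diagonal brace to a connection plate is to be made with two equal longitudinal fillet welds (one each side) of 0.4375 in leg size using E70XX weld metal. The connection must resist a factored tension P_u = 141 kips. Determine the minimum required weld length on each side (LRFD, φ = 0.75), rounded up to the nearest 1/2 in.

L = 7.5 in on each side

E70XX → F_EXX = 70 ksi.
Throat t_e = 0.707 × 0.4375 = 0.3093 in.
φr_n = 0.75 × 0.6 × 70 × 0.3093 = 9.743 kips/in.
L_req = P_u / φr_n = 141 / 9.743 = 14.47 in total.
Per side: 14.47 / 2 = 7.236 in.
Round up → use L = 7.5 in on each side.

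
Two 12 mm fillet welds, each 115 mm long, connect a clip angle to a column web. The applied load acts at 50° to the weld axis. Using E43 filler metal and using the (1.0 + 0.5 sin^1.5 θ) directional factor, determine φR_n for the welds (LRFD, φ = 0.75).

φR_n ≈ 504 kN

E43XX → F_EXX = 430 MPa.
t_e = 0.707 × 12 = 8.484 mm; A_we = 8.484 × 230 = 1951 mm².
Directional factor: 1.0 + 0.5 sin^1.5(50°) = 1.335.
F_nw = 0.6 × 430 × 1.335 = 344.5 MPa.
φR_n = 0.75 × 344.5 × 1951 × 10⁻³ = 504.2 kN.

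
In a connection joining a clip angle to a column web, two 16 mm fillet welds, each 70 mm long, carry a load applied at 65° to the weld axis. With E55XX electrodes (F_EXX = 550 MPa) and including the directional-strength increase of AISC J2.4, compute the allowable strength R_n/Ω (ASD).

R_n/Ω ≈ 374 kN

t_e = 0.707 × 16 = 11.31 mm; A_we = 11.31 × 140 = 1584 mm².
Directional factor: 1.0 + 0.5 sin^1.5(65°) = 1.431.
F_nw = 0.6 × 550 × 1.431 = 472.4 MPa.
R_n/Ω = (472.4 × 1584) / 2.0 × 10⁻³ = 374 kN.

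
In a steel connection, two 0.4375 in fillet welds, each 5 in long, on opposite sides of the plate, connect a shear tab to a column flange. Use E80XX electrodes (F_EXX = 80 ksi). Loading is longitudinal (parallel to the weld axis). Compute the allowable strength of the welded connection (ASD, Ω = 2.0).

R_n/Ω ≈ 74.2 kip

Effective throat t_e = 0.707 × 0.4375 = 0.3093 in.
Total length L = 10 in; A_we = 0.3093 × 10 = 3.093 in².
F_nw = 0.6 F_EXX = 0.6 × 80 = 48 ksi.
R_n = 48 × 3.093 = 148.5 kip; R_n/Ω = 148.5/2.0 = 74.23 kip.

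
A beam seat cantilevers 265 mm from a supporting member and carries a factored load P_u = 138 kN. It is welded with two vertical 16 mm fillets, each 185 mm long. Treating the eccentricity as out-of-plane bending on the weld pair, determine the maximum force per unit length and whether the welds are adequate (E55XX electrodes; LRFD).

E55XX → F_EXX = 550 MPa.
L_w = 2 × 185 = 370 mm; section modulus (unit throat) S = 2 × L²/6 = 11410 mm².
Direct shear f_v = P/L_w = 138×10³/370 = 373 N/mm.
Moment M = P × e = 138×10³ × 265 = 36570000 N·mm; bending f_b = M/S = 3206 N/mm.
f_max = √(f_v² + f_b²) = √(373² + 3206²) = 3227 N/mm.
φr_n = 0.75 × 0.6 × 550 × (0.707 × 16) = 2800 N/mm → NOT adequate.

f_max ≈ 3230 N/mm; NOT adequate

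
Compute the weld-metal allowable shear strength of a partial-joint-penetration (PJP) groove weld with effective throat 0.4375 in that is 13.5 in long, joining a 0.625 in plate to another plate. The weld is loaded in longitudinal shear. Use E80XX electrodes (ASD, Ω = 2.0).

E80XX → F_EXX = 80 ksi.
Effective throat (given) t_e = 0.4375 in.
A_we = 0.4375 × 13.5 = 5.906 in².
F_nw = 0.6 F_EXX = 48 ksi.
R_n/Ω = (48 × 5.906) / 2.0 = 141.8 kips.

R_n/Ω ≈ 142 kips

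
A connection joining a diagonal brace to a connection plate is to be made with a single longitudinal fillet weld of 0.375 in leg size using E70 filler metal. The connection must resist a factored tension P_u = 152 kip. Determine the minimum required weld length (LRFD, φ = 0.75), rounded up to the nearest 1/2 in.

L = 18.5 in

E70XX → F_EXX = 70 ksi.
Throat t_e = 0.707 × 0.375 = 0.2651 in.
φr_n = 0.75 × 0.6 × 70 × 0.2651 = 8.351 kip/in.
L_req = P_u / φr_n = 152 / 8.351 = 18.2 in total.
Round up → use L = 18.5 in.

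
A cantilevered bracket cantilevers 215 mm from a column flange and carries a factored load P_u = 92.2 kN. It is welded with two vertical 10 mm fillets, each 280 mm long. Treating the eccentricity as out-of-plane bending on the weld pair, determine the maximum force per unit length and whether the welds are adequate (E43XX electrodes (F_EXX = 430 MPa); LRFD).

f_max ≈ 776 N/mm; adequate

L_w = 2 × 280 = 560 mm; section modulus (unit throat) S = 2 × L²/6 = 26130 mm².
Direct shear f_v = P/L_w = 92.2×10³/560 = 164.6 N/mm.
Moment M = P × e = 92.2×10³ × 215 = 19823000 N·mm; bending f_b = M/S = 758.5 N/mm.
f_max = √(f_v² + f_b²) = √(164.6² + 758.5²) = 776.2 N/mm.
φr_n = 0.75 × 0.6 × 430 × (0.707 × 10) = 1368 N/mm → adequate.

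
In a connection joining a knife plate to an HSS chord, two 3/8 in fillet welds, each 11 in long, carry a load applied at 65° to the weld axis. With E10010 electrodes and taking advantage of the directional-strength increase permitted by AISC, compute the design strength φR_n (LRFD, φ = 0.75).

E100XX → F_EXX = 100 ksi.
t_e = 0.707 × 0.375 = 0.2651 in; A_we = 0.2651 × 22 = 5.833 in².
Directional factor: 1.0 + 0.5 sin^1.5(65°) = 1.431.
F_nw = 0.6 × 100 × 1.431 = 85.88 ksi.
φR_n = 0.75 × 85.88 × 5.833 = 375.7 kip.

φR_n ≈ 376 kip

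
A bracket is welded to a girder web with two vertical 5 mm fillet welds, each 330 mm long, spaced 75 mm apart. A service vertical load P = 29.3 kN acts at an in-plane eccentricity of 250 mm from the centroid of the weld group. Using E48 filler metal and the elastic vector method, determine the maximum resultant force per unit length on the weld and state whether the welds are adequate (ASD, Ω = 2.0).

f_max ≈ 194 N/mm; adequate

E48XX → F_EXX = 480 MPa.
Total weld length L_w = 660 mm. Treat welds as unit-width lines.
Polar moment about centroid: J = 2[d³/12 + d(b/2)²] = 2[330³/12 + 330×37.5²] = 6918000 mm³.
Direct shear f_v = P/L_w = 29.3×10³ / 660 = 44.39 N/mm (vertical).
Torsion M = P·e = 29.3×10³ × 250 = 7325000 N·mm.
Critical point at (x, y) = (37.5, 165) from centroid. f_tx = M·y/J = 174.7 N/mm; f_ty = M·x/J = 39.71 N/mm.
Resultant f_max = √[f_tx² + (f_v + f_ty)²] = √[174.7² + (44.39 + 39.71)²] = 193.9 N/mm.
Capacity per unit length: r_n/Ω = (1/2.0) × 0.6 × 480 × (0.707 × 5) = 509 N/mm.
193.9 ≤ 509 → adequate.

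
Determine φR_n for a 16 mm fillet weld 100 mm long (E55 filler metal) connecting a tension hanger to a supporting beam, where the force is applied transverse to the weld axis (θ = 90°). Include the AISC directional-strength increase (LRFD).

E55XX → F_EXX = 550 MPa.
t_e = 0.707 × 16 = 11.31 mm; A_we = 11.31 × 100 = 1131 mm².
Directional factor: 1.0 + 0.5 sin^1.5(90°) = 1.5.
F_nw = 0.6 × 550 × 1.5 = 495 MPa.
φR_n = 0.75 × 495 × 1131 × 10⁻³ = 420 kN.

φR_n ≈ 420 kN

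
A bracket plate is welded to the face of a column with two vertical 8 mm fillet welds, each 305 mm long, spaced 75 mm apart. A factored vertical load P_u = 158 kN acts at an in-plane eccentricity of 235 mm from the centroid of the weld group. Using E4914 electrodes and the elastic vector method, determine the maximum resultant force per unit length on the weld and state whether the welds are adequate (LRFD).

E49XX → F_EXX = 490 MPa.
Total weld length L_w = 610 mm. Treat welds as unit-width lines.
Polar moment about centroid: J = 2[d³/12 + d(b/2)²] = 2[305³/12 + 305×37.5²] = 5587000 mm³.
Direct shear f_v = P/L_w = 158×10³ / 610 = 259 N/mm (vertical).
Torsion M = P·e = 158×10³ × 235 = 37130000 N·mm.
Critical point at (x, y) = (37.5, 152.5) from centroid. f_tx = M·y/J = 1014 N/mm; f_ty = M·x/J = 249.2 N/mm.
Resultant f_max = √[f_tx² + (f_v + f_ty)²] = √[1014² + (259 + 249.2)²] = 1134 N/mm.
Capacity per unit length: φr_n = 0.75 × 0.6 × 490 × (0.707 × 8) = 1247 N/mm.
1134 ≤ 1247 → adequate.

f_max ≈ 1130 N/mm; adequate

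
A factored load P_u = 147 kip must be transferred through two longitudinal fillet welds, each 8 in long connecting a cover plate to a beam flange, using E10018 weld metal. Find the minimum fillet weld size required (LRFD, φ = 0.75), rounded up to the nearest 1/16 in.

w = 5/16 in

E100XX → F_EXX = 100 ksi.
Total weld length L = 16 in.
Required throat t_e = P_u / (φ × 0.6 F_EXX × L) = 147 / (0.75 × 0.6 × 100 × 16) = 0.2042 in.
Required leg w = t_e / 0.707 = 0.2888 in → use 5/16 in.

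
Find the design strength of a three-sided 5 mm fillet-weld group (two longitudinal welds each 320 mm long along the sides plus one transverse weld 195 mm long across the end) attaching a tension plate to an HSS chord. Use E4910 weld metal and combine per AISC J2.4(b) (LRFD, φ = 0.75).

φR_n ≈ 652 kN

E49XX → F_EXX = 490 MPa.
t_e = 0.707 × 5 = 3.535 mm.
R_nwl = 0.6 × 490 × 3.535 × 640 × 10⁻³ = 665.1 kN (longitudinal, 2 welds).
R_nwt = 0.6 × 490 × 3.535 × 195 × 10⁻³ = 202.7 kN (transverse, base value).
(i) R_nwl + R_nwt = 867.8 kN; (ii) 0.85 R_nwl + 1.5 R_nwt = 869.4 kN.
R_n = max = 869.4 kN [governs: (ii)]; φR_n = 652 kN.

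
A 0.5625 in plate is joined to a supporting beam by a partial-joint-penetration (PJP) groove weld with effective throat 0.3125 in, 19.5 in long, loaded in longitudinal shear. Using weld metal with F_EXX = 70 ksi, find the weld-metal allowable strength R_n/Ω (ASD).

Effective throat (given) t_e = 0.3125 in.
A_we = 0.3125 × 19.5 = 6.094 in².
F_nw = 0.6 F_EXX = 42 ksi.
R_n/Ω = (42 × 6.094) / 2.0 = 128 kip.

R_n/Ω ≈ 128 kip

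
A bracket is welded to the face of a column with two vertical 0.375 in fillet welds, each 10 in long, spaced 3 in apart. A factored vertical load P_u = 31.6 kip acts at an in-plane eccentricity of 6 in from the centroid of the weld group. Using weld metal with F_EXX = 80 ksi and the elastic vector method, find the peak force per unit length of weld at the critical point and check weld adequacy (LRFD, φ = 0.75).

f_max ≈ 5.35 kip/in; adequate

Total weld length L_w = 20 in. Treat welds as unit-width lines.
Polar moment about centroid: J = 2[d³/12 + d(b/2)²] = 2[10³/12 + 10×1.5²] = 211.7 in³.
Direct shear f_v = P/L_w = 31.6 / 20 = 1.58 kip/in (vertical).
Torsion M = P·e = 31.6 × 6 = 189.6 kip·in.
Critical point at (x, y) = (1.5, 5) from centroid. f_tx = M·y/J = 4.479 kip/in; f_ty = M·x/J = 1.344 kip/in.
Resultant f_max = √[f_tx² + (f_v + f_ty)²] = √[4.479² + (1.58 + 1.344)²] = 5.349 kip/in.
Capacity per unit length: φr_n = 0.75 × 0.6 × 80 × (0.707 × 0.375) = 9.544 kip/in.
5.349 ≤ 9.544 → adequate.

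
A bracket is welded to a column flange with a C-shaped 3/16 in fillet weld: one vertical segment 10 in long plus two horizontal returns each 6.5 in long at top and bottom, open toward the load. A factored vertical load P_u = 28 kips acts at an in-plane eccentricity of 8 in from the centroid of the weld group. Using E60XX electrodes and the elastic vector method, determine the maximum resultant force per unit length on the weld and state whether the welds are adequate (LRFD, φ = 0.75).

f_max ≈ 3.91 kip/in; NOT adequate

E60XX → F_EXX = 60 ksi.
Total weld length L_w = 23 in. Treat welds as unit-width lines.
Centroid: x̄ = 2×6.5×3.25 / 23 = 1.837 in from the vertical weld.
Polar moment about centroid: J = I_x + I_y = [10³/12 + 2×6.5×5²] + [10×1.837² + 2(6.5³/12 + 6.5×1.413²)] = 513.8 in³.
Direct shear f_v = P/L_w = 28 / 23 = 1.217 kip/in (vertical).
Torsion M = P·e = 28 × 8 = 224 kip·in.
Critical point at (x, y) = (4.663, 5) from centroid. f_tx = M·y/J = 2.18 kip/in; f_ty = M·x/J = 2.033 kip/in.
Resultant f_max = √[f_tx² + (f_v + f_ty)²] = √[2.18² + (1.217 + 2.033)²] = 3.914 kip/in.
Capacity per unit length: φr_n = 0.75 × 0.6 × 60 × (0.707 × 0.1875) = 3.579 kip/in.
3.914 > 3.579 → NOT adequate.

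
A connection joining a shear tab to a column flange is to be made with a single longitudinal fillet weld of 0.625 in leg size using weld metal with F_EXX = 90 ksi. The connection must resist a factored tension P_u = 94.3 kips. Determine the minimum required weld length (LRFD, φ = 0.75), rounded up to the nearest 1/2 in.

L = 5.5 in

Throat t_e = 0.707 × 0.625 = 0.4419 in.
φr_n = 0.75 × 0.6 × 90 × 0.4419 = 17.9 kips/in.
L_req = P_u / φr_n = 94.3 / 17.9 = 5.269 in total.
Round up → use L = 5.5 in.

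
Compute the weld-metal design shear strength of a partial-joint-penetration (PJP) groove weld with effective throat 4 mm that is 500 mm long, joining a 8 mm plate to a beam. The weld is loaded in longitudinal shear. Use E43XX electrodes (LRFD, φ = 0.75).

φR_n ≈ 387 kN

E43XX → F_EXX = 430 MPa.
Effective throat (given) t_e = 4 mm.
A_we = 4 × 500 = 2000 mm².
F_nw = 0.6 F_EXX = 258 MPa.
φR_n = 0.75 × 258 × 2000 × 10⁻³ = 387 kN.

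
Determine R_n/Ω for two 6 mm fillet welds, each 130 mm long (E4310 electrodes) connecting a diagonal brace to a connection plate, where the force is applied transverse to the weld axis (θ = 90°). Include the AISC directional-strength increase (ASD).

R_n/Ω ≈ 213 kN

E43XX → F_EXX = 430 MPa.
t_e = 0.707 × 6 = 4.242 mm; A_we = 4.242 × 260 = 1103 mm².
Directional factor: 1.0 + 0.5 sin^1.5(90°) = 1.5.
F_nw = 0.6 × 430 × 1.5 = 387 MPa.
R_n/Ω = (387 × 1103) / 2.0 × 10⁻³ = 213.4 kN.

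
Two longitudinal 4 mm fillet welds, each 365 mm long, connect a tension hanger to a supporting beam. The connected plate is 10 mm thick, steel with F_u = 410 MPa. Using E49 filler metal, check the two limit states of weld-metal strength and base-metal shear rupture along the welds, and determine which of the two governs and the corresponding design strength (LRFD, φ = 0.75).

E49XX → F_EXX = 490 MPa.
t_e = 0.707 × 4 = 2.828 mm; L = 730 mm.
Weld metal: φR_n = 0.75 × 0.6 × 490 × 2.828 × 730 × 10⁻³ = 455.2 kN.
Base metal (shear rupture): φR_n = 0.75 × 0.6 × 410 × 10 × 730 × 10⁻³ = 1347 kN.
Governing: weld metal.

φR_n ≈ 455 kN (weld metal governs)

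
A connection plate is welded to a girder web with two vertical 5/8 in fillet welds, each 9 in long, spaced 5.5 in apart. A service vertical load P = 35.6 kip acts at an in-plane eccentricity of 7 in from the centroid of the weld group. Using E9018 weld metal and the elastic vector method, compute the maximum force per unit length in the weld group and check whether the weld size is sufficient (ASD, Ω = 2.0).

E90XX → F_EXX = 90 ksi.
Total weld length L_w = 18 in. Treat welds as unit-width lines.
Polar moment about centroid: J = 2[d³/12 + d(b/2)²] = 2[9³/12 + 9×2.75²] = 257.6 in³.
Direct shear f_v = P/L_w = 35.6 / 18 = 1.978 kip/in (vertical).
Torsion M = P·e = 35.6 × 7 = 249.2 kip·in.
Critical point at (x, y) = (2.75, 4.5) from centroid. f_tx = M·y/J = 4.353 kip/in; f_ty = M·x/J = 2.66 kip/in.
Resultant f_max = √[f_tx² + (f_v + f_ty)²] = √[4.353² + (1.978 + 2.66)²] = 6.361 kip/in.
Capacity per unit length: r_n/Ω = (1/2.0) × 0.6 × 90 × (0.707 × 0.625) = 11.93 kip/in.
6.361 ≤ 11.93 → adequate.

f_max ≈ 6.36 kip/in; adequate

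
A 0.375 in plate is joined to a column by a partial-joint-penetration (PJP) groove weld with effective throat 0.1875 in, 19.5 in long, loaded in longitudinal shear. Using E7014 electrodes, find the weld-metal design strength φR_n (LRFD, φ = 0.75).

E70XX → F_EXX = 70 ksi.
Effective throat (given) t_e = 0.1875 in.
A_we = 0.1875 × 19.5 = 3.656 in².
F_nw = 0.6 F_EXX = 42 ksi.
φR_n = 0.75 × 42 × 3.656 = 115.2 kips.

φR_n ≈ 115 kips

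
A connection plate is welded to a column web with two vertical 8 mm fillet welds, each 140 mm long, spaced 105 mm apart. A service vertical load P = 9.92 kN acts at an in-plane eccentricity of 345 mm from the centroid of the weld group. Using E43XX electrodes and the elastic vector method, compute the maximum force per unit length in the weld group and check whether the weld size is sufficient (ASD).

E43XX → F_EXX = 430 MPa.
Total weld length L_w = 280 mm. Treat welds as unit-width lines.
Polar moment about centroid: J = 2[d³/12 + d(b/2)²] = 2[140³/12 + 140×52.5²] = 1229000 mm³.
Direct shear f_v = P/L_w = 9.92×10³ / 280 = 35.43 N/mm (vertical).
Torsion M = P·e = 9.92×10³ × 345 = 3422400 N·mm.
Critical point at (x, y) = (52.5, 70) from centroid. f_tx = M·y/J = 194.9 N/mm; f_ty = M·x/J = 146.2 N/mm.
Resultant f_max = √[f_tx² + (f_v + f_ty)²] = √[194.9² + (35.43 + 146.2)²] = 266.4 N/mm.
Capacity per unit length: r_n/Ω = (1/2.0) × 0.6 × 430 × (0.707 × 8) = 729.6 N/mm.
266.4 ≤ 729.6 → adequate.

f_max ≈ 266 N/mm; adequate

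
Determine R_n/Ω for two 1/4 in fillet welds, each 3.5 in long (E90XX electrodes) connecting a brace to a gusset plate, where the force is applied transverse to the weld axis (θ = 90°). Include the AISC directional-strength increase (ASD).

E90XX → F_EXX = 90 ksi.
t_e = 0.707 × 0.25 = 0.1767 in; A_we = 0.1767 × 7 = 1.237 in².
Directional factor: 1.0 + 0.5 sin^1.5(90°) = 1.5.
F_nw = 0.6 × 90 × 1.5 = 81 ksi.
R_n/Ω = (81 × 1.237) / 2.0 = 50.11 kips.

R_n/Ω ≈ 50.1 kips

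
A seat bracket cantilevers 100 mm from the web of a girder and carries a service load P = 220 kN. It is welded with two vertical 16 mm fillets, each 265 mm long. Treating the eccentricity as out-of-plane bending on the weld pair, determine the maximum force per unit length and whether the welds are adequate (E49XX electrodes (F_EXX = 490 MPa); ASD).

L_w = 2 × 265 = 530 mm; section modulus (unit throat) S = 2 × L²/6 = 23410 mm².
Direct shear f_v = P/L_w = 220×10³/530 = 415.1 N/mm.
Moment M = P × e = 220×10³ × 100 = 22000000 N·mm; bending f_b = M/S = 939.8 N/mm.
f_max = √(f_v² + f_b²) = √(415.1² + 939.8²) = 1027 N/mm.
r_n/Ω = (1/2.0) × 0.6 × 490 × (0.707 × 16) = 1663 N/mm → adequate.

f_max ≈ 1030 N/mm; adequate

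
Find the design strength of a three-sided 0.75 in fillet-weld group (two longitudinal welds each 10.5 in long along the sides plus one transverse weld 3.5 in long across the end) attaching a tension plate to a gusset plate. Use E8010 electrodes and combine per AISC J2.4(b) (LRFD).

E80XX → F_EXX = 80 ksi.
t_e = 0.707 × 0.75 = 0.5302 in.
R_nwl = 0.6 × 80 × 0.5302 × 21 = 534.5 kips (longitudinal, 2 welds).
R_nwt = 0.6 × 80 × 0.5302 × 3.5 = 89.08 kips (transverse, base value).
(i) R_nwl + R_nwt = 623.6 kips; (ii) 0.85 R_nwl + 1.5 R_nwt = 587.9 kips.
R_n = max = 623.6 kips [governs: (i)]; φR_n = 467.7 kips.

φR_n ≈ 468 kips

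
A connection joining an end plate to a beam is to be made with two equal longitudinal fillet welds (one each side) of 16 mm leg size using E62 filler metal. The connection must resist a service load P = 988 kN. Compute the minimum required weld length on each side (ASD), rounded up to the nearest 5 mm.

E62XX → F_EXX = 620 MPa.
Throat t_e = 0.707 × 16 = 11.31 mm.
r_n/Ω = (0.6 × 620 × 11.31) / 2.0 = 2104 N/mm = 2.104 kN/mm.
L_req = P / (r_n/Ω) = 988 / 2.104 = 469.6 mm total.
Per side: 469.6 / 2 = 234.8 mm.
Round up → use L = 235 mm on each side.

L = 235 mm on each side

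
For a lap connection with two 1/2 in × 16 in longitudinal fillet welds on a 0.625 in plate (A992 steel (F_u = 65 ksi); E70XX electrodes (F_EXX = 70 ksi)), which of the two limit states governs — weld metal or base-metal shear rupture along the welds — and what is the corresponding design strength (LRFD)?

φR_n ≈ 356 kips (weld metal governs)

t_e = 0.707 × 0.5 = 0.3535 in; L = 32 in.
Weld metal: φR_n = 0.75 × 0.6 × 70 × 0.3535 × 32 = 356.3 kips.
Base metal (shear rupture): φR_n = 0.75 × 0.6 × 65 × 0.625 × 32 = 585 kips.
Governing: weld metal.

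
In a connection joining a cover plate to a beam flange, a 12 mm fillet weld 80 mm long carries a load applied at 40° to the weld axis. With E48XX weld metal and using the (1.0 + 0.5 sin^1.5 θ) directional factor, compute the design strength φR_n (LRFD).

φR_n ≈ 184 kN

E48XX → F_EXX = 480 MPa.
t_e = 0.707 × 12 = 8.484 mm; A_we = 8.484 × 80 = 678.7 mm².
Directional factor: 1.0 + 0.5 sin^1.5(40°) = 1.258.
F_nw = 0.6 × 480 × 1.258 = 362.2 MPa.
φR_n = 0.75 × 362.2 × 678.7 × 10⁻³ = 184.4 kN.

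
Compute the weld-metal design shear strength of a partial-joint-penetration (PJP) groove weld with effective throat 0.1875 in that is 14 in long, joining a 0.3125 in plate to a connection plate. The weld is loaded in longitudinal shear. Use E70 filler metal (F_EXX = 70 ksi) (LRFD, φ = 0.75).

φR_n ≈ 82.7 kips

Effective throat (given) t_e = 0.1875 in.
A_we = 0.1875 × 14 = 2.625 in².
F_nw = 0.6 F_EXX = 42 ksi.
φR_n = 0.75 × 42 × 2.625 = 82.69 kips.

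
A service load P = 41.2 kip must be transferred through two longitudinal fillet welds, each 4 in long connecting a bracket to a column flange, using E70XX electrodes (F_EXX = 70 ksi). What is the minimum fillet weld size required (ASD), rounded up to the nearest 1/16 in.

w = 3/8 in

Total weld length L = 8 in.
Required throat t_e = P × Ω / (0.6 F_EXX × L) = 41.2 × 2.0 / (0.6 × 70 × 8) = 0.2452 in.
Required leg w = t_e / 0.707 = 0.3469 in → use 3/8 in.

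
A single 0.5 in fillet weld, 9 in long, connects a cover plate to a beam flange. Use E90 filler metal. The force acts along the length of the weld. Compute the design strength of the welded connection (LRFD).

E90XX → F_EXX = 90 ksi.
Effective throat t_e = 0.707 × 0.5 = 0.3535 in.
Total length L = 9 in; A_we = 0.3535 × 9 = 3.181 in².
F_nw = 0.6 F_EXX = 0.6 × 90 = 54 ksi.
φR_n = 0.75 × 54 × 3.181 = 128.9 kip.

φR_n ≈ 129 kip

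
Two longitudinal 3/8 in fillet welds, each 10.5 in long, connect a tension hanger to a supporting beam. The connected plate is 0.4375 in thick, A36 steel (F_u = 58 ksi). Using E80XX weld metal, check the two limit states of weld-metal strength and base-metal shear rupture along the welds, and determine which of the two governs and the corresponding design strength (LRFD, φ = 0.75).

E80XX → F_EXX = 80 ksi.
t_e = 0.707 × 0.375 = 0.2651 in; L = 21 in.
Weld metal: φR_n = 0.75 × 0.6 × 80 × 0.2651 × 21 = 200.4 kips.
Base metal (shear rupture): φR_n = 0.75 × 0.6 × 58 × 0.4375 × 21 = 239.8 kips.
Governing: weld metal.

φR_n ≈ 200 kips (weld metal governs)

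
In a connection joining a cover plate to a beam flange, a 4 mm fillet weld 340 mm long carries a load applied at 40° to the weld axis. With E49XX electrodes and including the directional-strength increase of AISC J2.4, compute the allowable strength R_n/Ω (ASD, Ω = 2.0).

E49XX → F_EXX = 490 MPa.
t_e = 0.707 × 4 = 2.828 mm; A_we = 2.828 × 340 = 961.5 mm².
Directional factor: 1.0 + 0.5 sin^1.5(40°) = 1.258.
F_nw = 0.6 × 490 × 1.258 = 369.8 MPa.
R_n/Ω = (369.8 × 961.5) / 2.0 × 10⁻³ = 177.8 kN.

R_n/Ω ≈ 178 kN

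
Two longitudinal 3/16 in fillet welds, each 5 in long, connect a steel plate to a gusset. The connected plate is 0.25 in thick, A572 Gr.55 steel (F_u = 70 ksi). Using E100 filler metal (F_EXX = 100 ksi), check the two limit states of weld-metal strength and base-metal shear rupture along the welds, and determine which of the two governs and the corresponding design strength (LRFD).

t_e = 0.707 × 0.1875 = 0.1326 in; L = 10 in.
Weld metal: φR_n = 0.75 × 0.6 × 100 × 0.1326 × 10 = 59.65 kip.
Base metal (shear rupture): φR_n = 0.75 × 0.6 × 70 × 0.25 × 10 = 78.75 kip.
Governing: weld metal.

φR_n ≈ 59.7 kip (weld metal governs)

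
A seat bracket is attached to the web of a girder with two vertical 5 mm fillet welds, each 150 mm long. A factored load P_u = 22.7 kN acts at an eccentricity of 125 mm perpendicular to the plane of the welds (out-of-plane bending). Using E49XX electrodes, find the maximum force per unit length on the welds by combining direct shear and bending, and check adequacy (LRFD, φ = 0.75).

f_max ≈ 386 N/mm; adequate

E49XX → F_EXX = 490 MPa.
L_w = 2 × 150 = 300 mm; section modulus (unit throat) S = 2 × L²/6 = 7500 mm².
Direct shear f_v = P/L_w = 22.7×10³/300 = 75.67 N/mm.
Moment M = P × e = 22.7×10³ × 125 = 2837500 N·mm; bending f_b = M/S = 378.3 N/mm.
f_max = √(f_v² + f_b²) = √(75.67² + 378.3²) = 385.8 N/mm.
φr_n = 0.75 × 0.6 × 490 × (0.707 × 5) = 779.5 N/mm → adequate.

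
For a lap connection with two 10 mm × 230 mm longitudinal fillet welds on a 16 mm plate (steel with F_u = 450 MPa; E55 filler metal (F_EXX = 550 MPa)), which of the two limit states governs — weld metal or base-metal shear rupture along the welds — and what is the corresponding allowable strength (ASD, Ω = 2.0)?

R_n/Ω ≈ 537 kN (weld metal governs)

t_e = 0.707 × 10 = 7.07 mm; L = 460 mm.
Weld metal: R_n/Ω = (1/2.0) × 0.6 × 550 × 7.07 × 460 × 10⁻³ = 536.6 kN.
Base metal (shear rupture): R_n/Ω = (1/2.0) × 0.6 × 450 × 16 × 460 × 10⁻³ = 993.6 kN.
Governing: weld metal.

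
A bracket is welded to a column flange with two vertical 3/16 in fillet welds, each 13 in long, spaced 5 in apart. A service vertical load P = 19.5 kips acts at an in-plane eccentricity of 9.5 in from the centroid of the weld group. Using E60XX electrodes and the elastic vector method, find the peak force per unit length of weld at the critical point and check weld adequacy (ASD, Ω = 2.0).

f_max ≈ 2.8 kip/in; NOT adequate

E60XX → F_EXX = 60 ksi.
Total weld length L_w = 26 in. Treat welds as unit-width lines.
Polar moment about centroid: J = 2[d³/12 + d(b/2)²] = 2[13³/12 + 13×2.5²] = 528.7 in³.
Direct shear f_v = P/L_w = 19.5 / 26 = 0.75 kip/in (vertical).
Torsion M = P·e = 19.5 × 9.5 = 185.25 kip·in.
Critical point at (x, y) = (2.5, 6.5) from centroid. f_tx = M·y/J = 2.278 kip/in; f_ty = M·x/J = 0.876 kip/in.
Resultant f_max = √[f_tx² + (f_v + f_ty)²] = √[2.278² + (0.75 + 0.876)²] = 2.799 kip/in.
Capacity per unit length: r_n/Ω = (1/2.0) × 0.6 × 60 × (0.707 × 0.1875) = 2.386 kip/in.
2.799 > 2.386 → NOT adequate.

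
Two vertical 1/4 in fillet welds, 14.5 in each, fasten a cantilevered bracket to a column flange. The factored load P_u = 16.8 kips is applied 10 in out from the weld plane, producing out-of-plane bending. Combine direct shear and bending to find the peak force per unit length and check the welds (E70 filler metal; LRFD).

E70XX → F_EXX = 70 ksi.
L_w = 2 × 14.5 = 29 in; section modulus (unit throat) S = 2 × L²/6 = 70.08 in².
Direct shear f_v = P/L_w = 16.8/29 = 0.5793 kip/in.
Moment M = P × e = 16.8 × 10 = 168 kip·in; bending f_b = M/S = 2.397 kip/in.
f_max = √(f_v² + f_b²) = √(0.5793² + 2.397²) = 2.466 kip/in.
φr_n = 0.75 × 0.6 × 70 × (0.707 × 0.25) = 5.568 kip/in → adequate.

f_max ≈ 2.47 kip/in; adequate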